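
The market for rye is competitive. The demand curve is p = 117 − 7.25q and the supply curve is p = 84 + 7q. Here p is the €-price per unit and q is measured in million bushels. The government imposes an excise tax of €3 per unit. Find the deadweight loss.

€0.32 million

Competitive equilibrium: 117 − 7.25q = 84 + 7q → q* = 2.3158, p* = 100.2105.
With the tax, the buyer price exceeds the seller price by 3: (117 − 7.25q) − (84 + 7q) = 3 → q' = 2.1053.
Δq = 2.3158 − 2.1053 = 0.2105; the wedge equals the tax, 3.
The triangle = ½ × 0.2105 × 3 = €0.32 million.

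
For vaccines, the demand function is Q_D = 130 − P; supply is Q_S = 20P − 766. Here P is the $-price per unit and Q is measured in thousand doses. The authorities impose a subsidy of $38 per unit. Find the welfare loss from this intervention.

In inverse form: demand P = 130 − Q, supply P = 38.3 + 0.05Q.
Competitive equilibrium: 130 − Q = 38.3 + 0.05Q → Q* = 87.3333, P* = 42.6667.
The subsidy lowers effective supply by 38: P = 0.3 + 0.05Q.
New quantity: 130 − Q = 0.3 + 0.05Q → Q' = 123.5238.
Overproduction ΔQ = 123.5238 − 87.3333 = 36.1905; wedge = subsidy = 38.
Welfare loss = ½ × 36.1905 × 38 = $687.62 thousand.

$687.62 thousand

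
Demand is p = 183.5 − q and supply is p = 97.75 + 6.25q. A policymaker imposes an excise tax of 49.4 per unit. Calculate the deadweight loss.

168.30

Competitive equilibrium: 183.5 − q = 97.75 + 6.25q → q* = 11.8276, p* = 171.6724.
With the tax, the buyer price exceeds the seller price by 49.4: (183.5 − q) − (97.75 + 6.25q) = 49.4 → q' = 5.0138.
Δq = 11.8276 − 5.0138 = 6.8138; the wedge equals the tax, 49.4.
The triangle = ½ × 6.8138 × 49.4 = 168.30.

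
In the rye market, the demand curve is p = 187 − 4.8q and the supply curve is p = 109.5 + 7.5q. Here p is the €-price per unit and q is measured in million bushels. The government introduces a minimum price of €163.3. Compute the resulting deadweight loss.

€11.43 million

Competitive equilibrium: 187 − 4.8q = 109.5 + 7.5q → q* = 6.3008, p* = 156.7561.
At the floor p = 163.3, quantity demanded = (187 − 163.3)/4.8 = 4.9375.
Sellers' marginal cost at q' = 4.9375: 109.5 + 7.5·4.9375 = 146.5313.
Δq = 6.3008 − 4.9375 = 1.3633; wedge = 163.3 − 146.5313 = 16.7687.
Deadweight loss = ½ × 1.3633 × 16.7687 = €11.43 million.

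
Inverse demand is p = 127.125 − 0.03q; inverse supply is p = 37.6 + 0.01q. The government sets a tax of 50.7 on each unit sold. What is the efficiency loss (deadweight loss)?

Competitive equilibrium: 127.125 − 0.03q = 37.6 + 0.01q → q* = 2238.125, p* = 59.9813.
With the tax, the buyer price exceeds the seller price by 50.7: (127.125 − 0.03q) − (37.6 + 0.01q) = 50.7 → q' = 970.625.
Δq = 2238.125 − 970.625 = 1267.5; the wedge equals the tax, 50.7.
Welfare loss = ½ × 1267.5 × 50.7 = 32131.125.

32131.125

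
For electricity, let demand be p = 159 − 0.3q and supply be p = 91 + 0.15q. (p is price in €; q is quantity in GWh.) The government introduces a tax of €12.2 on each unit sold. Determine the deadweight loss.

€165.38

Competitive equilibrium: 159 − 0.3q = 91 + 0.15q → q* = 151.1111, p* = 113.6667.
With the tax, the buyer price exceeds the seller price by 12.2: (159 − 0.3q) − (91 + 0.15q) = 12.2 → q' = 124.
Δq = 151.1111 − 124 = 27.1111; the wedge equals the tax, 12.2.
Welfare loss = ½ × 27.1111 × 12.2 = €165.38.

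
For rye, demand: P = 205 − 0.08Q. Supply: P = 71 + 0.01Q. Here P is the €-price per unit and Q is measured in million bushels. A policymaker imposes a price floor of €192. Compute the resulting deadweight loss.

€79168.84 million

Competitive equilibrium: 205 − 0.08Q = 71 + 0.01Q → Q* = 1488.8889, P* = 85.8889.
At the floor P = 192, quantity demanded = (205 − 192)/0.08 = 162.5.
Sellers' marginal cost at Q' = 162.5: 71 + 0.01·162.5 = 72.625.
ΔQ = 1488.8889 − 162.5 = 1326.3889; wedge = 192 − 72.625 = 119.375.
Deadweight loss = ½ × 1326.3889 × 119.375 = €79168.84 million.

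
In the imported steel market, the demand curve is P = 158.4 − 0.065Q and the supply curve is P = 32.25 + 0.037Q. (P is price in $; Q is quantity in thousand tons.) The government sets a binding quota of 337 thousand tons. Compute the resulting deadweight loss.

Competitive equilibrium: 158.4 − 0.065Q = 32.25 + 0.037Q → Q* = 1236.7647, P* = 78.0103.
At Q = 337: demand price = 158.4 − 0.065·337 = 136.495; supply price = 32.25 + 0.037·337 = 44.719.
ΔQ = 1236.7647 − 337 = 899.7647; wedge = 136.495 − 44.719 = 91.776.
Welfare loss = ½ × 899.7647 × 91.776 = $41288.40 thousand.

$41288.40 thousand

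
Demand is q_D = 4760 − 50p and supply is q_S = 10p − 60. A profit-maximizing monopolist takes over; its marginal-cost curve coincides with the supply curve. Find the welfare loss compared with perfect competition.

676.59

In inverse form: demand p = 95.2 − 0.02q, supply p = 6 + 0.1q.
Competitive equilibrium: 95.2 − 0.02q = 6 + 0.1q → q* = 743.333333, p* = 80.333333.
Marginal revenue: MR = 95.2 − 0.04q. Set MR = MC: 95.2 − 0.04q = 6 + 0.1q → q_m = 637.142857.
Price p_m = 95.2 − 0.02·637.142857 = 82.457143; MC(q_m) = 6 + 0.1·637.142857 = 69.714286.
Competitive q* = 743.333333, so Δq = 106.190476; wedge = 82.457143 − 69.714286 = 12.742857.
Deadweight loss = ½ × 106.190476 × 12.742857 = 676.59.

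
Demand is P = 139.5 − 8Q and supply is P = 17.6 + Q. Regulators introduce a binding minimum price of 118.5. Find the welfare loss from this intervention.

Competitive equilibrium: 139.5 − 8Q = 17.6 + Q → Q* = 13.5444, P* = 31.1444.
At the floor P = 118.5, quantity demanded = (139.5 − 118.5)/8 = 2.625.
Sellers' marginal cost at Q' = 2.625: 17.6 + 1·2.625 = 20.225.
ΔQ = 13.5444 − 2.625 = 10.9194; wedge = 118.5 − 20.225 = 98.275.
Welfare loss = ½ × 10.9194 × 98.275 = 536.55.

536.55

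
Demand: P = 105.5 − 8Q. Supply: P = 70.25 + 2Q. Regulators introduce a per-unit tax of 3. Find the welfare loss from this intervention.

Competitive equilibrium: 105.5 − 8Q = 70.25 + 2Q → Q* = 3.525, P* = 77.3.
With the tax, the buyer price exceeds the seller price by 3: (105.5 − 8Q) − (70.25 + 2Q) = 3 → Q' = 3.225.
ΔQ = 3.525 − 3.225 = 0.3; the wedge equals the tax, 3.
DWL = ½ × 0.3 × 3 = 0.45.

0.45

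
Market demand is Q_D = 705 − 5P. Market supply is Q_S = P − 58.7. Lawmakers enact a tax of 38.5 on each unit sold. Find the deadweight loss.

In inverse form: demand P = 141 − 0.2Q, supply P = 58.7 + Q.
Competitive equilibrium: 141 − 0.2Q = 58.7 + Q → Q* = 68.5833, P* = 127.2833.
With the tax, the buyer price exceeds the seller price by 38.5: (141 − 0.2Q) − (58.7 + Q) = 38.5 → Q' = 36.5.
ΔQ = 68.5833 − 36.5 = 32.0833; the wedge equals the tax, 38.5.
Welfare loss = ½ × 32.0833 × 38.5 = 617.60.

617.60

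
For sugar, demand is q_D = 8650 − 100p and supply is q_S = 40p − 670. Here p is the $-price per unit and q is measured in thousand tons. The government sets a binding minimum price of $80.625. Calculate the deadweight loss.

In inverse form: demand p = 86.5 − 0.01q, supply p = 16.75 + 0.025q.
Competitive equilibrium: 86.5 − 0.01q = 16.75 + 0.025q → q* = 1992.8571, p* = 66.5714.
At the floor p = 80.625, quantity demanded = (86.5 − 80.625)/0.01 = 587.5.
Sellers' marginal cost at q' = 587.5: 16.75 + 0.025·587.5 = 31.4375.
Δq = 1992.8571 − 587.5 = 1405.3571; wedge = 80.625 − 31.4375 = 49.1875.
Welfare loss = ½ × 1405.3571 × 49.1875 = $34563 thousand.

$34563 thousand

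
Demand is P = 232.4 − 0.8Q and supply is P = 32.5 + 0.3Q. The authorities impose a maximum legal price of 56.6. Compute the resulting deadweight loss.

5654.40

Competitive equilibrium: 232.4 − 0.8Q = 32.5 + 0.3Q → Q* = 181.72727, P* = 87.01818.
At the ceiling P = 56.6, quantity supplied = (56.6 − 32.5)/0.3 = 80.33333.
Willingness to pay at Q' = 80.33333: 232.4 − 0.8·80.33333 = 168.13334.
ΔQ = 181.72727 − 80.33333 = 101.39394; wedge = 168.13334 − 56.6 = 111.53334.
Deadweight loss = ½ × 101.39394 × 111.53334 = 5654.40.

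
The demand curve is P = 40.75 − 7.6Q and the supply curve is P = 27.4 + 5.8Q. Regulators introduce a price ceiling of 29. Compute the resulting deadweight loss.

3.48

Competitive equilibrium: 40.75 − 7.6Q = 27.4 + 5.8Q → Q* = 0.9963, P* = 33.1784.
At the ceiling P = 29, quantity supplied = (29 − 27.4)/5.8 = 0.2759.
Willingness to pay at Q' = 0.2759: 40.75 − 7.6·0.2759 = 38.6532.
ΔQ = 0.9963 − 0.2759 = 0.7204; wedge = 38.6532 − 29 = 9.6532.
Welfare loss = ½ × 0.7204 × 9.6532 = 3.48.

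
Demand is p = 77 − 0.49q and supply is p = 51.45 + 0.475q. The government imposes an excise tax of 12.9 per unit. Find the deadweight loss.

Competitive equilibrium: 77 − 0.49q = 51.45 + 0.475q → q* = 26.4767, p* = 64.0264.
With the tax, the buyer price exceeds the seller price by 12.9: (77 − 0.49q) − (51.45 + 0.475q) = 12.9 → q' = 13.1088.
Δq = 26.4767 − 13.1088 = 13.3679; the wedge equals the tax, 12.9.
Deadweight loss = ½ × 13.3679 × 12.9 = 86.22.

86.22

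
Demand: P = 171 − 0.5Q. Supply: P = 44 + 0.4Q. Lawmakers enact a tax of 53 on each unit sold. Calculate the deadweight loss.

Competitive equilibrium: 171 − 0.5Q = 44 + 0.4Q → Q* = 141.1111, P* = 100.4444.
With the tax, the buyer price exceeds the seller price by 53: (171 − 0.5Q) − (44 + 0.4Q) = 53 → Q' = 82.2222.
ΔQ = 141.1111 − 82.2222 = 58.8889; the wedge equals the tax, 53.
Welfare loss = ½ × 58.8889 × 53 = 1560.56.

1560.56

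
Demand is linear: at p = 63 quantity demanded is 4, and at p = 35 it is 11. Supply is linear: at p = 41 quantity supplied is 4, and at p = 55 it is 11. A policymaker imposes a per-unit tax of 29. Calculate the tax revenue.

82.17

Demand slope = (35 − 63)/(11 − 4) = −4, so p = 79 − 4q.
Supply slope = (55 − 41)/(11 − 4) = 2, so p = 33 + 2q.
Competitive equilibrium: 79 − 4q = 33 + 2q → q* = 7.6667, p* = 48.3333.
With the tax, the buyer price exceeds the seller price by 29: (79 − 4q) − (33 + 2q) = 29 → q' = 2.8333.
Tax revenue = 29 × 2.8333 = 82.17.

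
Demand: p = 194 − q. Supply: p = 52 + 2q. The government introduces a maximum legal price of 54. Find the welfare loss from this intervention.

3220.17

Competitive equilibrium: 194 − q = 52 + 2q → q* = 47.33333, p* = 146.66667.
At the ceiling p = 54, quantity supplied = (54 − 52)/2 = 1.
Willingness to pay at q' = 1: 194 − 1·1 = 193.
Δq = 47.33333 − 1 = 46.33333; wedge = 193 − 54 = 139.
DWL = ½ × 46.33333 × 139 = 3220.17.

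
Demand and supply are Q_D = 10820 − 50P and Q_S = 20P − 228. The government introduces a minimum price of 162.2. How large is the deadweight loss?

1672.07

In inverse form: demand P = 216.4 − 0.02Q, supply P = 11.4 + 0.05Q.
Competitive equilibrium: 216.4 − 0.02Q = 11.4 + 0.05Q → Q* = 2928.5714, P* = 157.8286.
At the floor P = 162.2, quantity demanded = (216.4 − 162.2)/0.02 = 2710.
Sellers' marginal cost at Q' = 2710: 11.4 + 0.05·2710 = 146.9.
ΔQ = 2928.5714 − 2710 = 218.5714; wedge = 162.2 − 146.9 = 15.3.
DWL = ½ × 218.5714 × 15.3 = 1672.07.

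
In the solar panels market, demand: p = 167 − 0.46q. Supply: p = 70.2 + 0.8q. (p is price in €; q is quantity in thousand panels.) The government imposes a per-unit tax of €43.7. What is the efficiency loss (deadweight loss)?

€757.81 thousand

Competitive equilibrium: 167 − 0.46q = 70.2 + 0.8q → q* = 76.8254, p* = 131.6603.
With the tax, the buyer price exceeds the seller price by 43.7: (167 − 0.46q) − (70.2 + 0.8q) = 43.7 → q' = 42.1429.
Δq = 76.8254 − 42.1429 = 34.6825; the wedge equals the tax, 43.7.
Welfare loss = ½ × 34.6825 × 43.7 = €757.81 thousand.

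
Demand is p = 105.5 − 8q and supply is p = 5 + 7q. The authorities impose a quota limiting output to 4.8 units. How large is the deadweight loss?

27.075

Competitive equilibrium: 105.5 − 8q = 5 + 7q → q* = 6.7, p* = 51.9.
At q = 4.8: demand price = 105.5 − 8·4.8 = 67.1; supply price = 5 + 7·4.8 = 38.6.
Δq = 6.7 − 4.8 = 1.9; wedge = 67.1 − 38.6 = 28.5.
Deadweight loss = ½ × 1.9 × 28.5 = 27.075.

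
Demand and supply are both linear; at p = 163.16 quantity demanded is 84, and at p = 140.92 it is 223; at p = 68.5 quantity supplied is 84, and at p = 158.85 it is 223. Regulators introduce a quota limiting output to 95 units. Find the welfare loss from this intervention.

Demand slope = (140.92 − 163.16)/(223 − 84) = −0.16, so p = 176.6 − 0.16q.
Supply slope = (158.85 − 68.5)/(223 − 84) = 0.65, so p = 13.9 + 0.65q.
Competitive equilibrium: 176.6 − 0.16q = 13.9 + 0.65q → q* = 200.8642, p* = 144.4617.
At q = 95: demand price = 176.6 − 0.16·95 = 161.4; supply price = 13.9 + 0.65·95 = 75.65.
Δq = 200.8642 − 95 = 105.8642; wedge = 161.4 − 75.65 = 85.75.
Welfare loss = ½ × 105.8642 × 85.75 = 4538.93.

4538.93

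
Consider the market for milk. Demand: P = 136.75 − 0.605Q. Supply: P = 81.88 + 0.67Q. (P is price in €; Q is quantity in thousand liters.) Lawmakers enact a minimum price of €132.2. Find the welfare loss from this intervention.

Competitive equilibrium: 136.75 − 0.605Q = 81.88 + 0.67Q → Q* = 43.0353, P* = 110.7136.
At the floor P = 132.2, quantity demanded = (136.75 − 132.2)/0.605 = 7.5207.
Sellers' marginal cost at Q' = 7.5207: 81.88 + 0.67·7.5207 = 86.9189.
ΔQ = 43.0353 − 7.5207 = 35.5146; wedge = 132.2 − 86.9189 = 45.2811.
The triangle = ½ × 35.5146 × 45.2811 = €804.07 thousand.

€804.07 thousand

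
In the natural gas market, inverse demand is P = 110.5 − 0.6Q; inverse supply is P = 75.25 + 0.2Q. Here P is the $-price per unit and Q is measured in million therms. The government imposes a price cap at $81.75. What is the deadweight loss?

$53.48 million

Competitive equilibrium: 110.5 − 0.6Q = 75.25 + 0.2Q → Q* = 44.0625, P* = 84.0625.
At the ceiling P = 81.75, quantity supplied = (81.75 − 75.25)/0.2 = 32.5.
Willingness to pay at Q' = 32.5: 110.5 − 0.6·32.5 = 91.
ΔQ = 44.0625 − 32.5 = 11.5625; wedge = 91 − 81.75 = 9.25.
The triangle = ½ × 11.5625 × 9.25 = $53.48 million.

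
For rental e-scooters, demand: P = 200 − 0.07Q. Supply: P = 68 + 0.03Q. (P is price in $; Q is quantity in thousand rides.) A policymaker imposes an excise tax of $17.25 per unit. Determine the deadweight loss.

$1487.81 thousand

Competitive equilibrium: 200 − 0.07Q = 68 + 0.03Q → Q* = 1320, P* = 107.6.
With the tax, the buyer price exceeds the seller price by 17.25: (200 − 0.07Q) − (68 + 0.03Q) = 17.25 → Q' = 1147.5.
ΔQ = 1320 − 1147.5 = 172.5; the wedge equals the tax, 17.25.
Welfare loss = ½ × 172.5 × 17.25 = $1487.81 thousand.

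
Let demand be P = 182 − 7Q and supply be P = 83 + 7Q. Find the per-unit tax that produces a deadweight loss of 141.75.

Competitive equilibrium: 182 − 7Q = 83 + 7Q → Q* = 7.0714, P* = 132.5.
A tax t gives ΔQ = t/14 and wedge t, so DWL = t²/28.
t²/28 = 141.75 → t² = 3969 → t = 63.

63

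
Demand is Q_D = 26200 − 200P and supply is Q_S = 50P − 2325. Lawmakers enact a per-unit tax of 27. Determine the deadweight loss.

14580

In inverse form: demand P = 131 − 0.005Q, supply P = 46.5 + 0.02Q.
Competitive equilibrium: 131 − 0.005Q = 46.5 + 0.02Q → Q* = 3380, P* = 114.1.
With the tax, the buyer price exceeds the seller price by 27: (131 − 0.005Q) − (46.5 + 0.02Q) = 27 → Q' = 2300.
ΔQ = 3380 − 2300 = 1080; the wedge equals the tax, 27.
The triangle = ½ × 1080 × 27 = 14580.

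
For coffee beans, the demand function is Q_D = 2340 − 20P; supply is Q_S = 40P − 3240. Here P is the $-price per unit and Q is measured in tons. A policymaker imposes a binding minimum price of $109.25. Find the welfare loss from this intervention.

$3960.94

In inverse form: demand P = 117 − 0.05Q, supply P = 81 + 0.025Q.
Competitive equilibrium: 117 − 0.05Q = 81 + 0.025Q → Q* = 480, P* = 93.
At the floor P = 109.25, quantity demanded = (117 − 109.25)/0.05 = 155.
Sellers' marginal cost at Q' = 155: 81 + 0.025·155 = 84.875.
ΔQ = 480 − 155 = 325; wedge = 109.25 − 84.875 = 24.375.
Welfare loss = ½ × 325 × 24.375 = $3960.94.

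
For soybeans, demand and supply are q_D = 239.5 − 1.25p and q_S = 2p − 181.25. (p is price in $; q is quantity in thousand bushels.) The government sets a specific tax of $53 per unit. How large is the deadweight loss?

$1080.38 thousand

In inverse form: demand p = 191.6 − 0.8q, supply p = 90.625 + 0.5q.
Competitive equilibrium: 191.6 − 0.8q = 90.625 + 0.5q → q* = 77.67308, p* = 129.46154.
With the tax, the buyer price exceeds the seller price by 53: (191.6 − 0.8q) − (90.625 + 0.5q) = 53 → q' = 36.90385.
Δq = 77.67308 − 36.90385 = 40.76923; the wedge equals the tax, 53.
DWL = ½ × 40.76923 × 53 = $1080.38 thousand.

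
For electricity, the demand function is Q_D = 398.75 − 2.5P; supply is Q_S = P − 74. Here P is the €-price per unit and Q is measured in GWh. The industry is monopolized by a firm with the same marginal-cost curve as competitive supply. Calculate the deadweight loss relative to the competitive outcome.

€128.93

In inverse form: demand P = 159.5 − 0.4Q, supply P = 74 + Q.
Competitive equilibrium: 159.5 − 0.4Q = 74 + Q → Q* = 61.0714, P* = 135.0714.
Marginal revenue: MR = 159.5 − 0.8Q. Set MR = MC: 159.5 − 0.8Q = 74 + Q → Q_m = 47.5.
Price P_m = 159.5 − 0.4·47.5 = 140.5; MC(Q_m) = 74 + 1·47.5 = 121.5.
Competitive Q* = 61.0714, so ΔQ = 13.5714; wedge = 140.5 − 121.5 = 19.
The triangle = ½ × 13.5714 × 19 = €128.93.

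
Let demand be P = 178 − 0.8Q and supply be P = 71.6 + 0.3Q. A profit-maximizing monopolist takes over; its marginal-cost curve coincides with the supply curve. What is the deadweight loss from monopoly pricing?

912.29

Competitive equilibrium: 178 − 0.8Q = 71.6 + 0.3Q → Q* = 96.7273, P* = 100.6182.
Marginal revenue: MR = 178 − 1.6Q. Set MR = MC: 178 − 1.6Q = 71.6 + 0.3Q → Q_m = 56.
Price P_m = 178 − 0.8·56 = 133.2; MC(Q_m) = 71.6 + 0.3·56 = 88.4.
Competitive Q* = 96.7273, so ΔQ = 40.7273; wedge = 133.2 − 88.4 = 44.8.
Deadweight loss = ½ × 40.7273 × 44.8 = 912.29.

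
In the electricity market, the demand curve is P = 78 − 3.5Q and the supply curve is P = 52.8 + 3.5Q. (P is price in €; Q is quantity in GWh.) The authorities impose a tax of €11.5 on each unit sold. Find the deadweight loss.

Competitive equilibrium: 78 − 3.5Q = 52.8 + 3.5Q → Q* = 3.6, P* = 65.4.
With the tax, the buyer price exceeds the seller price by 11.5: (78 − 3.5Q) − (52.8 + 3.5Q) = 11.5 → Q' = 1.9571.
ΔQ = 3.6 − 1.9571 = 1.6429; the wedge equals the tax, 11.5.
DWL = ½ × 1.6429 × 11.5 = €9.45.

€9.45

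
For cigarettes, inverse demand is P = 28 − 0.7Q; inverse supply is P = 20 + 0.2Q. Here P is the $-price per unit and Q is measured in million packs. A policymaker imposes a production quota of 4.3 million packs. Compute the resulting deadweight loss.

$9.48 million

Competitive equilibrium: 28 − 0.7Q = 20 + 0.2Q → Q* = 8.8889, P* = 21.7778.
At Q = 4.3: demand price = 28 − 0.7·4.3 = 24.99; supply price = 20 + 0.2·4.3 = 20.86.
ΔQ = 8.8889 − 4.3 = 4.5889; wedge = 24.99 − 20.86 = 4.13.
Deadweight loss = ½ × 4.5889 × 4.13 = $9.48 million.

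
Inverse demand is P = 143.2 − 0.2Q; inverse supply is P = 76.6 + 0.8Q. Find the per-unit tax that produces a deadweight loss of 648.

36

Competitive equilibrium: 143.2 − 0.2Q = 76.6 + 0.8Q → Q* = 66.6, P* = 129.88.
A tax t gives ΔQ = t/1 and wedge t, so DWL = t²/2.
t²/2 = 648 → t² = 1296 → t = 36.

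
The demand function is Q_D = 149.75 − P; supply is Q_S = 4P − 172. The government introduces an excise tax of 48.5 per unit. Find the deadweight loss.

940.90

In inverse form: demand P = 149.75 − Q, supply P = 43 + 0.25Q.
Competitive equilibrium: 149.75 − Q = 43 + 0.25Q → Q* = 85.4, P* = 64.35.
With the tax, the buyer price exceeds the seller price by 48.5: (149.75 − Q) − (43 + 0.25Q) = 48.5 → Q' = 46.6.
ΔQ = 85.4 − 46.6 = 38.8; the wedge equals the tax, 48.5.
The triangle = ½ × 38.8 × 48.5 = 940.90.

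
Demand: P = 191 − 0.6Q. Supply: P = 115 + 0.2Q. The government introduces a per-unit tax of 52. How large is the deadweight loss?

1690

Competitive equilibrium: 191 − 0.6Q = 115 + 0.2Q → Q* = 95, P* = 134.
With the tax, the buyer price exceeds the seller price by 52: (191 − 0.6Q) − (115 + 0.2Q) = 52 → Q' = 30.
ΔQ = 95 − 30 = 65; the wedge equals the tax, 52.
Deadweight loss = ½ × 65 × 52 = 1690.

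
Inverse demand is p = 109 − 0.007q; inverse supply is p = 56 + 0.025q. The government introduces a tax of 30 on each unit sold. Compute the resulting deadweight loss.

Competitive equilibrium: 109 − 0.007q = 56 + 0.025q → q* = 1656.25, p* = 97.4063.
With the tax, the buyer price exceeds the seller price by 30: (109 − 0.007q) − (56 + 0.025q) = 30 → q' = 718.75.
Δq = 1656.25 − 718.75 = 937.5; the wedge equals the tax, 30.
Deadweight loss = ½ × 937.5 × 30 = 14062.50.

14062.50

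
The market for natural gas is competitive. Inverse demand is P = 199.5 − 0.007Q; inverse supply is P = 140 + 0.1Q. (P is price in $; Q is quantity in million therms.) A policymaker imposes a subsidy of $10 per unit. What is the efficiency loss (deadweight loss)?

$467.29 million

Competitive equilibrium: 199.5 − 0.007Q = 140 + 0.1Q → Q* = 556.0748, P* = 195.6075.
The subsidy lowers effective supply by 10: P = 130 + 0.1Q.
New quantity: 199.5 − 0.007Q = 130 + 0.1Q → Q' = 649.5327.
Overproduction ΔQ = 649.5327 − 556.0748 = 93.4579; wedge = subsidy = 10.
Deadweight loss = ½ × 93.4579 × 10 = $467.29 million.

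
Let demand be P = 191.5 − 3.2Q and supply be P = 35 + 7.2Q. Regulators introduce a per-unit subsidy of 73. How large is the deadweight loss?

Competitive equilibrium: 191.5 − 3.2Q = 35 + 7.2Q → Q* = 15.0481, P* = 143.3462.
The subsidy lowers effective supply by 73: P = 7.2Q − 38.
New quantity: 191.5 − 3.2Q = 7.2Q − 38 → Q' = 22.0673.
Overproduction ΔQ = 22.0673 − 15.0481 = 7.0192; wedge = subsidy = 73.
The triangle = ½ × 7.0192 × 73 = 256.20.

256.20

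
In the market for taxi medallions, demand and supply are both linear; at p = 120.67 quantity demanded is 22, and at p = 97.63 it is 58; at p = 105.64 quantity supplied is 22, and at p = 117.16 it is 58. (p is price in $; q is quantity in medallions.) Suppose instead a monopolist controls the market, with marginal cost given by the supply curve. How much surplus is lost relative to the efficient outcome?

Demand slope = (97.63 − 120.67)/(58 − 22) = −0.64, so p = 134.75 − 0.64q.
Supply slope = (117.16 − 105.64)/(58 − 22) = 0.32, so p = 98.6 + 0.32q.
Competitive equilibrium: 134.75 − 0.64q = 98.6 + 0.32q → q* = 37.6563, p* = 110.65.
Marginal revenue: MR = 134.75 − 1.28q. Set MR = MC: 134.75 − 1.28q = 98.6 + 0.32q → q_m = 22.5938.
Price p_m = 134.75 − 0.64·22.5938 = 120.29; MC(q_m) = 98.6 + 0.32·22.5938 = 105.83.
Competitive q* = 37.6563, so Δq = 15.0625; wedge = 120.29 − 105.83 = 14.46.
Deadweight loss = ½ × 15.0625 × 14.46 = $108.90.

$108.90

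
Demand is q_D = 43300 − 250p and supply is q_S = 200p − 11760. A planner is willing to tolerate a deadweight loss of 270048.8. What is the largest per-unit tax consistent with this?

69.72

In inverse form: demand p = 173.2 − 0.004q, supply p = 58.8 + 0.005q.
Competitive equilibrium: 173.2 − 0.004q = 58.8 + 0.005q → q* = 12711.1111, p* = 122.3556.
A tax t gives Δq = t/0.009 and wedge t, so DWL = t²/0.018.
t²/0.018 = 270048.8 → t² = 4860.8784 → t = 69.72.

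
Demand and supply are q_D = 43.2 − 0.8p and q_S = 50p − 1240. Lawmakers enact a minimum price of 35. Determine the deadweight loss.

In inverse form: demand p = 54 − 1.25q, supply p = 24.8 + 0.02q.
Competitive equilibrium: 54 − 1.25q = 24.8 + 0.02q → q* = 22.9921, p* = 25.2598.
At the floor p = 35, quantity demanded = (54 − 35)/1.25 = 15.2.
Sellers' marginal cost at q' = 15.2: 24.8 + 0.02·15.2 = 25.104.
Δq = 22.9921 − 15.2 = 7.7921; wedge = 35 − 25.104 = 9.896.
DWL = ½ × 7.7921 × 9.896 = 38.56.

38.56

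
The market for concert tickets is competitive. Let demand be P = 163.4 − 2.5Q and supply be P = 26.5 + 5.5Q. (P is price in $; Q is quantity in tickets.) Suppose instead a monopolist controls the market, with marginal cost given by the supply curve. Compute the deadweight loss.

Competitive equilibrium: 163.4 − 2.5Q = 26.5 + 5.5Q → Q* = 17.1125, P* = 120.6188.
Marginal revenue: MR = 163.4 − 5Q. Set MR = MC: 163.4 − 5Q = 26.5 + 5.5Q → Q_m = 13.0381.
Price P_m = 163.4 − 2.5·13.0381 = 130.8048; MC(Q_m) = 26.5 + 5.5·13.0381 = 98.2096.
Competitive Q* = 17.1125, so ΔQ = 4.0744; wedge = 130.8048 − 98.2096 = 32.5952.
Deadweight loss = ½ × 4.0744 × 32.5952 = $66.40.

$66.40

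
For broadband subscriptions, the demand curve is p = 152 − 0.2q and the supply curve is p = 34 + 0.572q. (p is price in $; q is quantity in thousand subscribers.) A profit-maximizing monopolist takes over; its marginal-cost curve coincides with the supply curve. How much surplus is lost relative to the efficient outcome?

$381.81 thousand

Competitive equilibrium: 152 − 0.2q = 34 + 0.572q → q* = 152.8497, p* = 121.4301.
Marginal revenue: MR = 152 − 0.4q. Set MR = MC: 152 − 0.4q = 34 + 0.572q → q_m = 121.3992.
Price p_m = 152 − 0.2·121.3992 = 127.7202; MC(q_m) = 34 + 0.572·121.3992 = 103.4403.
Competitive q* = 152.8497, so Δq = 31.4505; wedge = 127.7202 − 103.4403 = 24.2799.
Deadweight loss = ½ × 31.4505 × 24.2799 = $381.81 thousand.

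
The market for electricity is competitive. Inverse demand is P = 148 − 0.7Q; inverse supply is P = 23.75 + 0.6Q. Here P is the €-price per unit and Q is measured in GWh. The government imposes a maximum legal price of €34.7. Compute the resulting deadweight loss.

€3886.64

Competitive equilibrium: 148 − 0.7Q = 23.75 + 0.6Q → Q* = 95.5769, P* = 81.0962.
At the ceiling P = 34.7, quantity supplied = (34.7 − 23.75)/0.6 = 18.25.
Willingness to pay at Q' = 18.25: 148 − 0.7·18.25 = 135.225.
ΔQ = 95.5769 − 18.25 = 77.3269; wedge = 135.225 − 34.7 = 100.525.
DWL = ½ × 77.3269 × 100.525 = €3886.64.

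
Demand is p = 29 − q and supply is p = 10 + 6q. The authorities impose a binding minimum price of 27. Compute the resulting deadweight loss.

Competitive equilibrium: 29 − q = 10 + 6q → q* = 2.7143, p* = 26.2857.
At the floor p = 27, quantity demanded = (29 − 27)/1 = 2.
Sellers' marginal cost at q' = 2: 10 + 6·2 = 22.
Δq = 2.7143 − 2 = 0.7143; wedge = 27 − 22 = 5.
DWL = ½ × 0.7143 × 5 = 1.79.

1.79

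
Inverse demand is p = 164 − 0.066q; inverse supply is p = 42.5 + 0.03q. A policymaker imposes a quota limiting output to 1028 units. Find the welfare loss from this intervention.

2710.35

Competitive equilibrium: 164 − 0.066q = 42.5 + 0.03q → q* = 1265.625, p* = 80.4688.
At q = 1028: demand price = 164 − 0.066·1028 = 96.152; supply price = 42.5 + 0.03·1028 = 73.34.
Δq = 1265.625 − 1028 = 237.625; wedge = 96.152 − 73.34 = 22.812.
The triangle = ½ × 237.625 × 22.812 = 2710.35.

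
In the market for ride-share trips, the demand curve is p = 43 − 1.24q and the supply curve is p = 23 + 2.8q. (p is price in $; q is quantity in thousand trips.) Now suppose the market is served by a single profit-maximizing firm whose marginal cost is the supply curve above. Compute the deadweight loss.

$2.73 thousand

Competitive equilibrium: 43 − 1.24q = 23 + 2.8q → q* = 4.9505, p* = 36.8614.
Marginal revenue: MR = 43 − 2.48q. Set MR = MC: 43 − 2.48q = 23 + 2.8q → q_m = 3.7879.
Price p_m = 43 − 1.24·3.7879 = 38.303; MC(q_m) = 23 + 2.8·3.7879 = 33.6061.
Competitive q* = 4.9505, so Δq = 1.1626; wedge = 38.303 − 33.6061 = 4.6969.
DWL = ½ × 1.1626 × 4.6969 = $2.73 thousand.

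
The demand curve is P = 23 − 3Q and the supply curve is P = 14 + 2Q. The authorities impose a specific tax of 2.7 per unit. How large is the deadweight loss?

Competitive equilibrium: 23 − 3Q = 14 + 2Q → Q* = 1.8, P* = 17.6.
With the tax, the buyer price exceeds the seller price by 2.7: (23 − 3Q) − (14 + 2Q) = 2.7 → Q' = 1.26.
ΔQ = 1.8 − 1.26 = 0.54; the wedge equals the tax, 2.7.
Deadweight loss = ½ × 0.54 × 2.7 = 0.729.

0.729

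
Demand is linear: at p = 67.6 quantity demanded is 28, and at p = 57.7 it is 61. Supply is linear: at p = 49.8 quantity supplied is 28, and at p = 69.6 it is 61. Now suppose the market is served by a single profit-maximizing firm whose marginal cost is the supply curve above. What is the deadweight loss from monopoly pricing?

Demand slope = (57.7 − 67.6)/(61 − 28) = −0.3, so p = 76 − 0.3q.
Supply slope = (69.6 − 49.8)/(61 − 28) = 0.6, so p = 33 + 0.6q.
Competitive equilibrium: 76 − 0.3q = 33 + 0.6q → q* = 47.7778, p* = 61.6667.
Marginal revenue: MR = 76 − 0.6q. Set MR = MC: 76 − 0.6q = 33 + 0.6q → q_m = 35.8333.
Price p_m = 76 − 0.3·35.8333 = 65.25; MC(q_m) = 33 + 0.6·35.8333 = 54.5.
Competitive q* = 47.7778, so Δq = 11.9445; wedge = 65.25 − 54.5 = 10.75.
Deadweight loss = ½ × 11.9445 × 10.75 = 64.20.

64.20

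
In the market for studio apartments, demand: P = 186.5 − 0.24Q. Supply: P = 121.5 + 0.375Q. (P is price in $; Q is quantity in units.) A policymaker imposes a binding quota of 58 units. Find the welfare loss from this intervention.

Competitive equilibrium: 186.5 − 0.24Q = 121.5 + 0.375Q → Q* = 105.6911, P* = 161.1341.
At Q = 58: demand price = 186.5 − 0.24·58 = 172.58; supply price = 121.5 + 0.375·58 = 143.25.
ΔQ = 105.6911 − 58 = 47.6911; wedge = 172.58 − 143.25 = 29.33.
Welfare loss = ½ × 47.6911 × 29.33 = $699.39.

$699.39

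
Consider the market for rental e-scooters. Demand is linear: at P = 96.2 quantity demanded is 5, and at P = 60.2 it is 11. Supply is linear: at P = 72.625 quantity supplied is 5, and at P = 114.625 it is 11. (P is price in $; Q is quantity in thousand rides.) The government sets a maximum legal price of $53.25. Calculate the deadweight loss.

$136.43 thousand

Demand slope = (60.2 − 96.2)/(11 − 5) = −6, so P = 126.2 − 6Q.
Supply slope = (114.625 − 72.625)/(11 − 5) = 7, so P = 37.625 + 7Q.
Competitive equilibrium: 126.2 − 6Q = 37.625 + 7Q → Q* = 6.8135, P* = 85.3192.
At the ceiling P = 53.25, quantity supplied = (53.25 − 37.625)/7 = 2.2321.
Willingness to pay at Q' = 2.2321: 126.2 − 6·2.2321 = 112.8074.
ΔQ = 6.8135 − 2.2321 = 4.5814; wedge = 112.8074 − 53.25 = 59.5574.
Deadweight loss = ½ × 4.5814 × 59.5574 = $136.43 thousand.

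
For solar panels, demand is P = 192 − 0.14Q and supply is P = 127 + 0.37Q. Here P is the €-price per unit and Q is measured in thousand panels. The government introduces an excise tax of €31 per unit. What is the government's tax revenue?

Competitive equilibrium: 192 − 0.14Q = 127 + 0.37Q → Q* = 127.451, P* = 174.1569.
With the tax, the buyer price exceeds the seller price by 31: (192 − 0.14Q) − (127 + 0.37Q) = 31 → Q' = 66.6667.
Tax revenue = 31 × 66.6667 = €2066.67 thousand.

€2066.67 thousand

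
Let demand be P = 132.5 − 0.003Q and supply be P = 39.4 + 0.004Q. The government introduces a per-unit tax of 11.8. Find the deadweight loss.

Competitive equilibrium: 132.5 − 0.003Q = 39.4 + 0.004Q → Q* = 13300, P* = 92.6.
With the tax, the buyer price exceeds the seller price by 11.8: (132.5 − 0.003Q) − (39.4 + 0.004Q) = 11.8 → Q' = 11614.2857.
ΔQ = 13300 − 11614.2857 = 1685.7143; the wedge equals the tax, 11.8.
The triangle = ½ × 1685.7143 × 11.8 = 9945.71.

9945.71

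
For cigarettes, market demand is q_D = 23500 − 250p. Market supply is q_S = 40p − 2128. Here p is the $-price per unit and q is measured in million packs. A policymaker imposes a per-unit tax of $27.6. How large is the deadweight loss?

$13133.79 million

In inverse form: demand p = 94 − 0.004q, supply p = 53.2 + 0.025q.
Competitive equilibrium: 94 − 0.004q = 53.2 + 0.025q → q* = 1406.8966, p* = 88.3724.
With the tax, the buyer price exceeds the seller price by 27.6: (94 − 0.004q) − (53.2 + 0.025q) = 27.6 → q' = 455.1724.
Δq = 1406.8966 − 455.1724 = 951.7242; the wedge equals the tax, 27.6.
The triangle = ½ × 951.7242 × 27.6 = $13133.79 million.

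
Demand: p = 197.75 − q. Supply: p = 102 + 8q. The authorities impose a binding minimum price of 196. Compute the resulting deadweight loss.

Competitive equilibrium: 197.75 − q = 102 + 8q → q* = 10.6389, p* = 187.1111.
At the floor p = 196, quantity demanded = (197.75 − 196)/1 = 1.75.
Sellers' marginal cost at q' = 1.75: 102 + 8·1.75 = 116.
Δq = 10.6389 − 1.75 = 8.8889; wedge = 196 − 116 = 80.
Welfare loss = ½ × 8.8889 × 80 = 355.56.

355.56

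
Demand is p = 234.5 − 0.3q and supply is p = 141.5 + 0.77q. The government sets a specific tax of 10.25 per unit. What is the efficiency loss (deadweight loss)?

49.09

Competitive equilibrium: 234.5 − 0.3q = 141.5 + 0.77q → q* = 86.9159, p* = 208.4252.
With the tax, the buyer price exceeds the seller price by 10.25: (234.5 − 0.3q) − (141.5 + 0.77q) = 10.25 → q' = 77.3364.
Δq = 86.9159 − 77.3364 = 9.5795; the wedge equals the tax, 10.25.
Welfare loss = ½ × 9.5795 × 10.25 = 49.09.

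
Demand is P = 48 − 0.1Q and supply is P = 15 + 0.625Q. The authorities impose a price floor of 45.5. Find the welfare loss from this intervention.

Competitive equilibrium: 48 − 0.1Q = 15 + 0.625Q → Q* = 45.5172, P* = 43.4483.
At the floor P = 45.5, quantity demanded = (48 − 45.5)/0.1 = 25.
Sellers' marginal cost at Q' = 25: 15 + 0.625·25 = 30.625.
ΔQ = 45.5172 − 25 = 20.5172; wedge = 45.5 − 30.625 = 14.875.
Welfare loss = ½ × 20.5172 × 14.875 = 152.60.

152.60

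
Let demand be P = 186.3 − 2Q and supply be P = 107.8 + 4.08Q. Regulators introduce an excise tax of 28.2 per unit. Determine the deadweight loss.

Competitive equilibrium: 186.3 − 2Q = 107.8 + 4.08Q → Q* = 12.9112, P* = 160.4776.
With the tax, the buyer price exceeds the seller price by 28.2: (186.3 − 2Q) − (107.8 + 4.08Q) = 28.2 → Q' = 8.273.
ΔQ = 12.9112 − 8.273 = 4.6382; the wedge equals the tax, 28.2.
DWL = ½ × 4.6382 × 28.2 = 65.40.

65.40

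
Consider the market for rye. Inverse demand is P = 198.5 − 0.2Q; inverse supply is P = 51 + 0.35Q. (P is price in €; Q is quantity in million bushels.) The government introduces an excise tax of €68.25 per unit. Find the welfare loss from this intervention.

Competitive equilibrium: 198.5 − 0.2Q = 51 + 0.35Q → Q* = 268.1818, P* = 144.8636.
With the tax, the buyer price exceeds the seller price by 68.25: (198.5 − 0.2Q) − (51 + 0.35Q) = 68.25 → Q' = 144.0909.
ΔQ = 268.1818 − 144.0909 = 124.0909; the wedge equals the tax, 68.25.
DWL = ½ × 124.0909 × 68.25 = €4234.60 million.

€4234.60 million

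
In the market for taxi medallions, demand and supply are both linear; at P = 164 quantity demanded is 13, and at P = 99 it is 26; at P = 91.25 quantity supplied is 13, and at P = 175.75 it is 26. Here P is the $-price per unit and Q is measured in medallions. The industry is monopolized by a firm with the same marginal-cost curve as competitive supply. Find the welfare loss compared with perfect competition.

Demand slope = (99 − 164)/(26 − 13) = −5, so P = 229 − 5Q.
Supply slope = (175.75 − 91.25)/(26 − 13) = 6.5, so P = 6.75 + 6.5Q.
Competitive equilibrium: 229 − 5Q = 6.75 + 6.5Q → Q* = 19.3261, P* = 132.3696.
Marginal revenue: MR = 229 − 10Q. Set MR = MC: 229 − 10Q = 6.75 + 6.5Q → Q_m = 13.4697.
Price P_m = 229 − 5·13.4697 = 161.6515; MC(Q_m) = 6.75 + 6.5·13.4697 = 94.3031.
Competitive Q* = 19.3261, so ΔQ = 5.8564; wedge = 161.6515 − 94.3031 = 67.3484.
Welfare loss = ½ × 5.8564 × 67.3484 = $197.21.

$197.21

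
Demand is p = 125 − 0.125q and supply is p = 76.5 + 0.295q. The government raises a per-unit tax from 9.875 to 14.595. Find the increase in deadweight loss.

Competitive equilibrium: 125 − 0.125q = 76.5 + 0.295q → q* = 115.4762, p* = 110.5655.
For a per-unit tax t: Δq = t/0.42, so DWL = ½·t·(t/0.42) = t²/0.84.
At t = 9.875: DWL = 116.09. At t = 14.595: DWL = 253.588.
Increase = 253.588 − 116.09 = 137.50.

137.50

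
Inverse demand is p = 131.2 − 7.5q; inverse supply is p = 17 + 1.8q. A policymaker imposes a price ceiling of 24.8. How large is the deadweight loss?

293.61

Competitive equilibrium: 131.2 − 7.5q = 17 + 1.8q → q* = 12.27957, p* = 39.10323.
At the ceiling p = 24.8, quantity supplied = (24.8 − 17)/1.8 = 4.33333.
Willingness to pay at q' = 4.33333: 131.2 − 7.5·4.33333 = 98.70003.
Δq = 12.27957 − 4.33333 = 7.94624; wedge = 98.70003 − 24.8 = 73.90003.
DWL = ½ × 7.94624 × 73.90003 = 293.61.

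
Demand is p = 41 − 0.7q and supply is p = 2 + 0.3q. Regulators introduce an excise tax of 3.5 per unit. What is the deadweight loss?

6.125

Competitive equilibrium: 41 − 0.7q = 2 + 0.3q → q* = 39, p* = 13.7.
With the tax, the buyer price exceeds the seller price by 3.5: (41 − 0.7q) − (2 + 0.3q) = 3.5 → q' = 35.5.
Δq = 39 − 35.5 = 3.5; the wedge equals the tax, 3.5.
Welfare loss = ½ × 3.5 × 3.5 = 6.125.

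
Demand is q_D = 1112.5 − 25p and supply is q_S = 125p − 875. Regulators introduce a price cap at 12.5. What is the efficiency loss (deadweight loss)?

In inverse form: demand p = 44.5 − 0.04q, supply p = 7 + 0.008q.
Competitive equilibrium: 44.5 − 0.04q = 7 + 0.008q → q* = 781.25, p* = 13.25.
At the ceiling p = 12.5, quantity supplied = (12.5 − 7)/0.008 = 687.5.
Willingness to pay at q' = 687.5: 44.5 − 0.04·687.5 = 17.
Δq = 781.25 − 687.5 = 93.75; wedge = 17 − 12.5 = 4.5.
Deadweight loss = ½ × 93.75 × 4.5 = 210.94.

210.94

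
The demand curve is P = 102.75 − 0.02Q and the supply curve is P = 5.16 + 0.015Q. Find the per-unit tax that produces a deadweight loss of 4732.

18.2

Competitive equilibrium: 102.75 − 0.02Q = 5.16 + 0.015Q → Q* = 2788.2857, P* = 46.9843.
A tax t gives ΔQ = t/0.035 and wedge t, so DWL = t²/0.07.
t²/0.07 = 4732 → t² = 331.24 → t = 18.2.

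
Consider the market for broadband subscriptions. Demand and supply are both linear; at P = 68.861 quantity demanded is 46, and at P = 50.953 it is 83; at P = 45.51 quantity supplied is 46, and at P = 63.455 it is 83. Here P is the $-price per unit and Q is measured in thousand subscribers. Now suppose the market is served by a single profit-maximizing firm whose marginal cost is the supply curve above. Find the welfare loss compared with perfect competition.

Demand slope = (50.953 − 68.861)/(83 − 46) = −0.484, so P = 91.125 − 0.484Q.
Supply slope = (63.455 − 45.51)/(83 − 46) = 0.485, so P = 23.2 + 0.485Q.
Competitive equilibrium: 91.125 − 0.484Q = 23.2 + 0.485Q → Q* = 70.098, P* = 57.1975.
Marginal revenue: MR = 91.125 − 0.968Q. Set MR = MC: 91.125 − 0.968Q = 23.2 + 0.485Q → Q_m = 46.7481.
Price P_m = 91.125 − 0.484·46.7481 = 68.4989; MC(Q_m) = 23.2 + 0.485·46.7481 = 45.8728.
Competitive Q* = 70.098, so ΔQ = 23.3499; wedge = 68.4989 − 45.8728 = 22.6261.
Deadweight loss = ½ × 23.3499 × 22.6261 = $264.16 thousand.

$264.16 thousand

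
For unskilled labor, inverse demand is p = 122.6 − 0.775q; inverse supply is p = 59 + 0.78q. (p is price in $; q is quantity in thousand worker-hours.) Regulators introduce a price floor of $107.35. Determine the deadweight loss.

$350.20 thousand

Competitive equilibrium: 122.6 − 0.775q = 59 + 0.78q → q* = 40.900322, p* = 90.902251.
At the floor p = 107.35, quantity demanded = (122.6 − 107.35)/0.775 = 19.677419.
Sellers' marginal cost at q' = 19.677419: 59 + 0.78·19.677419 = 74.348387.
Δq = 40.900322 − 19.677419 = 21.222903; wedge = 107.35 − 74.348387 = 33.001613.
DWL = ½ × 21.222903 × 33.001613 = $350.20 thousand.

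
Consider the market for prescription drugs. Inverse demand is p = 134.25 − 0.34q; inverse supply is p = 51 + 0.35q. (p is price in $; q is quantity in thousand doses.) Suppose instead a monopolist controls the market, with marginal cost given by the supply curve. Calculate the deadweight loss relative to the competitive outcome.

$547.23 thousand

Competitive equilibrium: 134.25 − 0.34q = 51 + 0.35q → q* = 120.6522, p* = 93.2283.
Marginal revenue: MR = 134.25 − 0.68q. Set MR = MC: 134.25 − 0.68q = 51 + 0.35q → q_m = 80.8252.
Price p_m = 134.25 − 0.34·80.8252 = 106.7694; MC(q_m) = 51 + 0.35·80.8252 = 79.2888.
Competitive q* = 120.6522, so Δq = 39.827; wedge = 106.7694 − 79.2888 = 27.4806.
DWL = ½ × 39.827 × 27.4806 = $547.23 thousand.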